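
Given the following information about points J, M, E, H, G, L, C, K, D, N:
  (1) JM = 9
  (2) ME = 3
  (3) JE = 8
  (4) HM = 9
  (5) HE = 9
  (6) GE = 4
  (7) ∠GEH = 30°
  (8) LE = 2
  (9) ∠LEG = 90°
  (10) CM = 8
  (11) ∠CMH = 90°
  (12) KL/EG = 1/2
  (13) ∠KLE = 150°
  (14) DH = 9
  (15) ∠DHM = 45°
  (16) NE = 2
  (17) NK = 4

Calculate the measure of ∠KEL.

From the given relations: KL = 1/2·EG = 1/2·4 = 2.
Step 1: By the law of cosines on triangle ELK: EK² = 2² + 2² − 2·2·2·cos(150°) = 14.93, so EK ≈ 3.86.
Step 2: By the inverse law of cosines on triangle KEL: cos(∠KEL) = (3.86² + 2² − 2²) / (2·3.86·2) = 14.93/15.45 = 0.9659, so ∠KEL = 15°.

Therefore, the measure of angle ∠KEL = 15°.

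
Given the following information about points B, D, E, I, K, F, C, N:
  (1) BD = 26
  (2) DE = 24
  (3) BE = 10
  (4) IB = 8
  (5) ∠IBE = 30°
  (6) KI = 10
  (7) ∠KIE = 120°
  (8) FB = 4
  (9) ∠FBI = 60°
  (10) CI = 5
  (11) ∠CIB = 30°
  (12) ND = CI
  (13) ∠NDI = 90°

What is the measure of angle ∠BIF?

Step 1: By the law of cosines on triangle IBF: IF² = 8² + 4² − 2·8·4·cos(60°) = 48, so IF = 4·√3.
Step 2: By the inverse law of cosines on triangle BIF: cos(∠BIF) = (8² + (4·√3)² − 4²) / (2·8·4·√3) = 96/110.85 = 0.866, so ∠BIF = 30°.

Therefore, the measure of angle ∠BIF = 30°.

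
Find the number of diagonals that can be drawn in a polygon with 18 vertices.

The number of diagonals in an n-gon is n(n - 3)/2.
For n = 18: 18(18 - 3)/2 = 18 × 15 / 2 = 135.

135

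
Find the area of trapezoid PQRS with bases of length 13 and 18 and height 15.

Area of a trapezoid = (base1 + base2) * height / 2
Area = (13 + 18) * 15 / 2
Area = 31 * 15 / 2
Area = 465 / 2
Area = 465/2

465/2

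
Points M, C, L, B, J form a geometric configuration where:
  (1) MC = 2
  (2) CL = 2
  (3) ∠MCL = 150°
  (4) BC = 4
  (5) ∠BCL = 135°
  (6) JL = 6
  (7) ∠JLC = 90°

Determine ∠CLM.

Step 1: By the law of cosines on triangle LCM: LM² = 2² + 2² − 2·2·2·cos(150°) = 14.93, so LM ≈ 3.86.
Step 2: By the inverse law of cosines on triangle CLM: cos(∠CLM) = (2² + 3.86² − 2²) / (2·2·3.86) = 14.93/15.45 = 0.9659, so ∠CLM = 15°.

Therefore, the measure of angle ∠CLM = 15°.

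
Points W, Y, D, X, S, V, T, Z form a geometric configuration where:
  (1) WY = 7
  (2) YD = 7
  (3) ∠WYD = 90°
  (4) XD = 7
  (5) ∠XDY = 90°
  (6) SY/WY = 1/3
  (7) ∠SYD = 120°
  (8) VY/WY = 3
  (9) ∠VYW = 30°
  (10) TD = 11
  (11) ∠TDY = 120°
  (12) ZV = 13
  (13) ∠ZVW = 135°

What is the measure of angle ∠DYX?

Step 1: By the law of cosines on triangle YDX: YX² = 7² + 7² − 2·7·7·cos(90°) = 98, so YX = 7·√2.
Step 2: By the inverse law of cosines on triangle DYX: cos(∠DYX) = (7² + (7·√2)² − 7²) / (2·7·7·√2) = 98/138.59 = 0.7071, so ∠DYX = 45°.

Therefore, the measure of angle ∠DYX = 45°.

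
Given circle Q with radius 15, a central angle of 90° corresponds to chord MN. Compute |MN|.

Chord length = 2r sin(θ/2)
= 2 × 15 × sin(90°/2)
= 2 × 15 × sin(45°)
= 15*sqrt(2)

15*sqrt(2)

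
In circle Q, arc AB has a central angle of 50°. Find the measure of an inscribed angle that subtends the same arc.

An inscribed angle intercepts an arc from a point on the circle, while the central angle intercepts the same arc from the center.
The inscribed angle is always half the central angle: 50° / 2 = 25°.

25°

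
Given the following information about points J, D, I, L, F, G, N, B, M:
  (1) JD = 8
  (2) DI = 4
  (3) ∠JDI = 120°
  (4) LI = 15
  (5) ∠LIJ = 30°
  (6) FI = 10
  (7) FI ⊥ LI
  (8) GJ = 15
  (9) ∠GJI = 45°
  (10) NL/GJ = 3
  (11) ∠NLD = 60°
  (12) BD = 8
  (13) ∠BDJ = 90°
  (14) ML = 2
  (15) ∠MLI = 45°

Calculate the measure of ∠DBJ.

Step 1: By the law of cosines on triangle BDJ: BJ² = 8² + 8² − 2·8·8·cos(90°) = 128, so BJ = 8·√2.
Step 2: By the inverse law of cosines on triangle DBJ: cos(∠DBJ) = (8² + (8·√2)² − 8²) / (2·8·8·√2) = 128/181.02 = 0.7071, so ∠DBJ = 45°.

Therefore, the measure of angle ∠DBJ = 45°.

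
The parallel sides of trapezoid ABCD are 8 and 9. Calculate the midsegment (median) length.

The midsegment of a trapezoid = (base1 + base2) / 2
midsegment = (8 + 9) / 2
midsegment = 17 / 2
midsegment = 17/2

17/2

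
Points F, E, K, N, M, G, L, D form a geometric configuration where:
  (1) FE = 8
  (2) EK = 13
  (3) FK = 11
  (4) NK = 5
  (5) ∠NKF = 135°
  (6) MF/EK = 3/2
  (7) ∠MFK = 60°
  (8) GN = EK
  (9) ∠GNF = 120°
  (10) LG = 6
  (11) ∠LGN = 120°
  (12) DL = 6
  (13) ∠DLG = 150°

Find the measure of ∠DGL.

Step 1: By the law of cosines on triangle GLD: GD² = 6² + 6² − 2·6·6·cos(150°) = 134.35, so GD ≈ 11.59.
Step 2: By the inverse law of cosines on triangle DGL: cos(∠DGL) = (11.59² + 6² − 6²) / (2·11.59·6) = 134.35/139.09 = 0.9659, so ∠DGL = 15°.

Therefore, the measure of angle ∠DGL = 15°.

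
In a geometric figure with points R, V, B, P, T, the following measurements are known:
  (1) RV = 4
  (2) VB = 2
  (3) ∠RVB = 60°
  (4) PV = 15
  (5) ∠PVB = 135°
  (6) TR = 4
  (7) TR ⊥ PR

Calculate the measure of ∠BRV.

Step 1: By the law of cosines on triangle RVB: RB² = 4² + 2² − 2·4·2·cos(60°) = 12, so RB = 2·√3.
Step 2: By the inverse law of cosines on triangle BRV: cos(∠BRV) = ((2·√3)² + 4² − 2²) / (2·2·√3·4) = 24/27.71 = 0.866, so ∠BRV = 30°.

Therefore, the measure of angle ∠BRV = 30°.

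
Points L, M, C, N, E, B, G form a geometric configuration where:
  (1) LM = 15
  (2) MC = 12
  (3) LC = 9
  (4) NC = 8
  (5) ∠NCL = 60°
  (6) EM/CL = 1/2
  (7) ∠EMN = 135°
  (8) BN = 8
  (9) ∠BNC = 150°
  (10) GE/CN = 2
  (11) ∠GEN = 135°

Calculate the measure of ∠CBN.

Step 1: By the law of cosines on triangle BNC: BC² = 8² + 8² − 2·8·8·cos(150°) = 238.85, so BC ≈ 15.45.
Step 2: By the inverse law of cosines on triangle CBN: cos(∠CBN) = (15.45² + 8² − 8²) / (2·15.45·8) = 238.85/247.28 = 0.9659, so ∠CBN = 15°.

Therefore, the measure of angle ∠CBN = 15°.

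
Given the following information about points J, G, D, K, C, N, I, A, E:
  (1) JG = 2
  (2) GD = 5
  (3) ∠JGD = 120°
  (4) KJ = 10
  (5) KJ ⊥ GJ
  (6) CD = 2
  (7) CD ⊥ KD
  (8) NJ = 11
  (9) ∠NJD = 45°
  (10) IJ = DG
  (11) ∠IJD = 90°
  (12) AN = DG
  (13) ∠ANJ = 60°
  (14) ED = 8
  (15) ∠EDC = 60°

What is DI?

From the given relations: IJ = DG = 5.
Step 1: By the law of cosines on triangle JGD: JD² = 2² + 5² − 2·2·5·cos(120°) = 39, so JD = √39.
Step 2: By the law of cosines on triangle DJI: DI² = √39² + 5² − 2·√39·5·cos(90°) = 64, so DI = 8.

Therefore, the length of DI = 8.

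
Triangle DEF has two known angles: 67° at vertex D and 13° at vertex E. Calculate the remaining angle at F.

Let angle F = x. Then 67 + 13 + x = 180.
x = 180 - 80 = 100 degrees.

100 degrees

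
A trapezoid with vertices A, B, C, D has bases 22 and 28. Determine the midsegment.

The midsegment of a trapezoid = (base1 + base2) / 2
midsegment = (22 + 28) / 2
midsegment = 50 / 2
midsegment = 25

25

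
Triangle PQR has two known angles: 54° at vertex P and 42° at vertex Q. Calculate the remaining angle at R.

Let angle R = x. Then 54 + 42 + x = 180.
x = 180 - 96 = 84 degrees.

84 degrees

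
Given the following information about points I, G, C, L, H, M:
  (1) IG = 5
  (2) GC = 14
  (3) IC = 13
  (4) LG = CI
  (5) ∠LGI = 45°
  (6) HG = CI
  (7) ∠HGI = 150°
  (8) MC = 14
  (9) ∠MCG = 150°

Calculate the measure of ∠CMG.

Step 1: By the law of cosines on triangle MCG: MG² = 14² + 14² − 2·14·14·cos(150°) = 731.48, so MG ≈ 27.05.
Step 2: By the inverse law of cosines on triangle CMG: cos(∠CMG) = (14² + 27.05² − 14²) / (2·14·27.05) = 731.48/757.29 = 0.9659, so ∠CMG = 15°.

Therefore, the measure of angle ∠CMG = 15°.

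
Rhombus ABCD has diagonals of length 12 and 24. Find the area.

Area = (12 * 24) / 2 = 288 / 2 = 144

144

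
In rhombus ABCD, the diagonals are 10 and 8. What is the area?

The diagonals of a rhombus divide it into four right triangles.
Each triangle has legs 10/ 2 = 5 and 8/2 = 4, so each has area (1/2)*5*4 = 10.
Four such triangles give total area = (d1 * d2) / 2 = 40.

40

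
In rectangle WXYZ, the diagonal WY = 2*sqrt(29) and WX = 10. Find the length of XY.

b = sqrt(d^2 - a^2) = sqrt(116 - 100) = sqrt(16) = 4

4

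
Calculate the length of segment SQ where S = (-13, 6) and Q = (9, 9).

d = sqrt((9 - -13)^2 + (9 - 6)^2)
d = sqrt(22^2 + 3^2)
d = sqrt(484 + 9)
d = sqrt(493)

sqrt(493)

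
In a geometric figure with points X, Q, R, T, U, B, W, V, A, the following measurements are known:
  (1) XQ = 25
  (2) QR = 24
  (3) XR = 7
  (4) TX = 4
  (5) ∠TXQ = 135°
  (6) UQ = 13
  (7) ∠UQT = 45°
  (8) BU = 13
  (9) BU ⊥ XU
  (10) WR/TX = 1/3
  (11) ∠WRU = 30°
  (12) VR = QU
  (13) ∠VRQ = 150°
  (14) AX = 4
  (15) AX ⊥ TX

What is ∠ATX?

Step 1: By the law of cosines on triangle TXA: TA² = 4² + 4² − 2·4·4·cos(90°) = 32, so TA = 4·√2.
Step 2: By the inverse law of cosines on triangle ATX: cos(∠ATX) = ((4·√2)² + 4² − 4²) / (2·4·√2·4) = 32/45.25 = 0.7071, so ∠ATX = 45°.

Therefore, the measure of angle ∠ATX = 45°.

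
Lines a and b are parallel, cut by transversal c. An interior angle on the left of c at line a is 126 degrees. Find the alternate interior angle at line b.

Alternate interior angles formed by parallel lines and a transversal are equal.
The given angle is 126 degrees.
The alternate interior angle = 126 degrees.

126 degrees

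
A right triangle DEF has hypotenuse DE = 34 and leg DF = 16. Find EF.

EF = sqrt(34^2 - 16^2) = sqrt(900) = 30

30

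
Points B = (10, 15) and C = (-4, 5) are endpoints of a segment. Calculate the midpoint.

The midpoint is the average of the coordinates:
x: (10 + -4)/2 = 3
y: (15 + 5)/2 = 10
Midpoint = (3, 10)

(3, 10)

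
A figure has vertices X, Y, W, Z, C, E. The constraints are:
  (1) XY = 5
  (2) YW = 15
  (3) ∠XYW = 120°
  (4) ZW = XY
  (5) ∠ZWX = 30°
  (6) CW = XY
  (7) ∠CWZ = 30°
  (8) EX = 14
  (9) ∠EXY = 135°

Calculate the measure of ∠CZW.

From the given relations: ZW = XY = 5; CW = XY = 5.
Step 1: By the law of cosines on triangle ZWC: ZC² = 5² + 5² − 2·5·5·cos(30°) = 6.7, so ZC ≈ 2.59.
Step 2: By the inverse law of cosines on triangle CZW: cos(∠CZW) = (2.59² + 5² − 5²) / (2·2.59·5) = 6.7/25.88 = 0.2588, so ∠CZW = 75°.

Therefore, the measure of angle ∠CZW = 75°.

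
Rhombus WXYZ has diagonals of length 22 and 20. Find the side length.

Half-diagonals are 11 and 10. side = sqrt(11^2 + 10^2) = sqrt(221)

sqrt(221)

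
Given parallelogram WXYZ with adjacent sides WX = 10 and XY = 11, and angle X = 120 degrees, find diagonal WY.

Using the law of cosines:
d^2 = 10^2 + 11^2 - 2(10)(11)cos(120 degrees)
d^2 = 100 + 121 - 220*-1/2
d^2 = 331
d = sqrt(331)

sqrt(331)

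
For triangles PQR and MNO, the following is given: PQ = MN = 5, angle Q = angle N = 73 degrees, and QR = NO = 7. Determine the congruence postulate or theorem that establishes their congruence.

Consider the given information: PQ = MN = 5, angle Q = angle N = 73 degrees, and QR = NO = 7
This is not AAS or HL: AAS requires two angles and a non-included side. HL only applies to right triangles with matching hypotenuse and leg.
The correct criterion is SAS. Two pairs of corresponding sides and the included angle are equal (Side-Angle-Side).

SAS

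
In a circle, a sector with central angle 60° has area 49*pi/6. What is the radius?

r² = 360 × 49*pi/6 / (π × 60) = 49, so r = 7.

7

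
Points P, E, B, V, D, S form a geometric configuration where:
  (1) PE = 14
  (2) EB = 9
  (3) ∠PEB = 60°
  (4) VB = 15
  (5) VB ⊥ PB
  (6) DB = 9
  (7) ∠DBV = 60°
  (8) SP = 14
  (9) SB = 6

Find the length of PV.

Step 1: By the law of cosines on triangle BEP: BP² = 9² + 14² − 2·9·14·cos(60°) = 151, so BP = √151.
Step 2: By the law of cosines on triangle PBV: PV² = √151² + 15² − 2·√151·15·cos(90°) = 376, so PV = 2·√94.

Therefore, the length of PV = 2·√94.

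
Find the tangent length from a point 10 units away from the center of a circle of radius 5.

Let T be the point of tangency. Then OT ⊥ AT (radius ⊥ tangent).
In right triangle OTA: OA² = OT² + AT²
10² = 5² + AT²
AT² = 75, AT = 5*sqrt(3)

5*sqrt(3)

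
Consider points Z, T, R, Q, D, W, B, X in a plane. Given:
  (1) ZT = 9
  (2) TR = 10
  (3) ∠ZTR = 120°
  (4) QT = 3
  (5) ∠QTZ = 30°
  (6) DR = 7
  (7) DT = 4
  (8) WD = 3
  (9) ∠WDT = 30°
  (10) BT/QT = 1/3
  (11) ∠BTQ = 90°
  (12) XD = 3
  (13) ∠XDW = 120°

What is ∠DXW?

Step 1: By the law of cosines on triangle XDW: XW² = 3² + 3² − 2·3·3·cos(120°) = 27, so XW = 3·√3.
Step 2: By the inverse law of cosines on triangle DXW: cos(∠DXW) = (3² + (3·√3)² − 3²) / (2·3·3·√3) = 27/31.18 = 0.866, so ∠DXW = 30°.

Therefore, the measure of angle ∠DXW = 30°.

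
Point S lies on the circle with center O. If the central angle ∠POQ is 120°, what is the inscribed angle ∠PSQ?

Inscribed angle = 120° / 2 = 60° (inscribed angle theorem).

60°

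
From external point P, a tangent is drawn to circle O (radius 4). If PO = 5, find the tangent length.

The tangent, radius, and line from the external point to the center form a right triangle.
The right angle is where the tangent meets the radius.
By the Pythagorean theorem: tangent² + 4² = 5²
tangent² = 25 - 16 = 9
tangent = 3

3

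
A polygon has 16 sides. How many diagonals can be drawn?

The number of diagonals in an n-gon is n(n - 3)/2.
For n = 16: 16(16 - 3)/2 = 16 × 13 / 2 = 104.

104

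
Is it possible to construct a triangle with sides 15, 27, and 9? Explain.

Check the triangle inequality: 15 + 9 = 24 ≤ 27.
Since the sum of two sides does not exceed the third, no triangle can be formed.

No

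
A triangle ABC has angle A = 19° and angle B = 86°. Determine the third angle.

The interior angles sum to 180°: angle C = 180 - 19 - 86 = 75°.
The triangle is acute (angles 19°, 86°, 75°).

75 degrees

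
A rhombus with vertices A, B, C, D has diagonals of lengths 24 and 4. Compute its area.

Area = (24 * 4) / 2 = 96 / 2 = 48

48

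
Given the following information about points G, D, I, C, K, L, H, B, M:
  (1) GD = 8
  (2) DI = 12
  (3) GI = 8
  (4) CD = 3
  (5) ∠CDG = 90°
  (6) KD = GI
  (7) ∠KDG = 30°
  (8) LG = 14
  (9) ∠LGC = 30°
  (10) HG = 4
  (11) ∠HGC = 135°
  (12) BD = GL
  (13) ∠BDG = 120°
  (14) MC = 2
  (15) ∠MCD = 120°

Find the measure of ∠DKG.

From the given relations: KD = GI = 8.
Step 1: By the law of cosines on triangle KDG: KG² = 8² + 8² − 2·8·8·cos(30°) = 17.15, so KG ≈ 4.14.
Step 2: By the inverse law of cosines on triangle DKG: cos(∠DKG) = (8² + 4.14² − 8²) / (2·8·4.14) = 17.15/66.26 = 0.2588, so ∠DKG = 75°.

Therefore, the measure of angle ∠DKG = 75°.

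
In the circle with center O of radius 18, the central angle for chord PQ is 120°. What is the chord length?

Chord length = 2r sin(θ/2)
= 2 × 18 × sin(120°/2)
= 2 × 18 × sin(60°)
= 18*sqrt(3)

18*sqrt(3)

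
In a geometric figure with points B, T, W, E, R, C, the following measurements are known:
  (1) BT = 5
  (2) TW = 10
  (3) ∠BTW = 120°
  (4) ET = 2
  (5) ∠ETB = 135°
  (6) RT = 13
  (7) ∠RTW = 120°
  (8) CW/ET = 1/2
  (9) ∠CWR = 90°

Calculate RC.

From the given relations: CW = 1/2·ET = 1/2·2 = 1.
Step 1: By the law of cosines on triangle RTW: RW² = 13² + 10² − 2·13·10·cos(120°) = 399, so RW ≈ 19.97.
Step 2: By the law of cosines on triangle RWC: RC² = 19.97² + 1² − 2·19.97·1·cos(90°) = 400, so RC = 20.

Therefore, the length of RC = 20.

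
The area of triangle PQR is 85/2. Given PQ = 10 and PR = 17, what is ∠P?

Area = (1/2) * a * b * sin(C)
sin(C) = 2 * Area / (a * b)
sin(C) = 2 * 85/2 / (10 * 17)
sin(C) = 1/2
C = arcsin(1/2) = 30°
Since sin(180° - C) = sin(C), the obtuse angle 150° gives the same area, so C = 30° or C = 150°.

30° or 150°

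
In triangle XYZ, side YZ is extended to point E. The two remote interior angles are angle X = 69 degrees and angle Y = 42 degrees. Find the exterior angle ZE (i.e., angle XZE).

Exterior angle = 69 + 42 = 111 degrees (exterior angle theorem).

111 degrees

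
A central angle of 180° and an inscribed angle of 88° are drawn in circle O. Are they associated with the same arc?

By the inscribed angle theorem, the inscribed angle for a central angle of 180° should be 180° / 2 = 90°.
The given inscribed angle is 88°, which does not equal 90°.
Therefore, no, they do not correspond to the same arc.

No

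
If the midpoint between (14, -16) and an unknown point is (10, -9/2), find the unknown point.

Using the midpoint formula: M = ((x1 + x2)/2, (y1 + y2)/2)
We know M = (10, -9/2) and B = (14, -16)
For x: 10 = (14 + x2)/2, so x2 = 2*10 - 14 = 6
For y: -9/2 = (-16 + y2)/2, so y2 = 2*-9/2 - -16 = 7
C = (6, 7)

(6, 7)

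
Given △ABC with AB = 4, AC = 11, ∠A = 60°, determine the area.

Area = (1/2) * AB * AC * sin(A)
Area = (1/2) * 4 * 11 * sin(60°)
Area = (1/2) * 4 * 11 * sqrt(3)/2
Area = 11*sqrt(3)

11*sqrt(3)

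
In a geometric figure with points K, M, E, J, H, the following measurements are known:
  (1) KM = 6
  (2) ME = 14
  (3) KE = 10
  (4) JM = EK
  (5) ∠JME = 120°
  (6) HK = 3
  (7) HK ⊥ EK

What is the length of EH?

Step 1: By the law of cosines on triangle EKH: EH² = 10² + 3² − 2·10·3·cos(90°) = 109, so EH = √109.

Therefore, the length of EH = √109.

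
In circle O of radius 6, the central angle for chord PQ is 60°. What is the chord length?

Chord length = 2r sin(θ/2)
= 2 × 6 × sin(60°/2)
= 2 × 6 × sin(30°)
= 6

6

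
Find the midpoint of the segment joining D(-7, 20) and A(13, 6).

The midpoint is the point halfway along the segment.
Move half the horizontal distance: -7 + (13 - -7)/2 = -7 + 20/2 = 3
Move half the vertical distance: 20 + (6 - 20)/2 = 20 + -14/2 = 13
Midpoint = (3, 13)

(3, 13)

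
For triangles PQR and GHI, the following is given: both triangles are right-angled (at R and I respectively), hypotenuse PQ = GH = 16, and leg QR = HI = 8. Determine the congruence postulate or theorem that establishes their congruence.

Consider the given information: both triangles are right-angled (at R and I respectively), hypotenuse PQ = GH = 16, and leg QR = HI = 8
This is not ASA or AAS: ASA requires two angles and the side between them. AAS requires two angles and a non-included side.
The correct criterion is HL. The hypotenuse and one leg of two right triangles are equal (Hypotenuse-Leg).

HL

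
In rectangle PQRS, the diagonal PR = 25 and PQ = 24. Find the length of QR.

The diagonal of a rectangle forms a right triangle with the two sides.
Rearranging the Pythagorean theorem: missing side = sqrt(d^2 - known^2).
= sqrt(625 - 576) = sqrt(49) = 7.

7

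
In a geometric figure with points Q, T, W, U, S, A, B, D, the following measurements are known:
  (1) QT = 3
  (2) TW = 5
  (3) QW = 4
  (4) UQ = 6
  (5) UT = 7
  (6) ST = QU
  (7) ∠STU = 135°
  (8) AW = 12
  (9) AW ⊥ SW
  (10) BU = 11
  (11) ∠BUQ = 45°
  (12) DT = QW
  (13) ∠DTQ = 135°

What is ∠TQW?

Step 1: By the inverse law of cosines on triangle TQW: cos(∠TQW) = (3² + 4² − 5²) / (2·3·4) = 0/24 = 0, so ∠TQW = 90°.

Therefore, the measure of angle ∠TQW = 90°.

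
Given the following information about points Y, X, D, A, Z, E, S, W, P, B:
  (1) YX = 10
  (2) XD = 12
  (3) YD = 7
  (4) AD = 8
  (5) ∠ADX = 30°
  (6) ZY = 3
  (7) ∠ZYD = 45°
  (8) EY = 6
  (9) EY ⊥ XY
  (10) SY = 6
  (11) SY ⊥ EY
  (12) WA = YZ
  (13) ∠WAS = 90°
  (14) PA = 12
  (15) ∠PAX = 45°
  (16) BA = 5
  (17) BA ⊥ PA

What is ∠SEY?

Step 1: By the law of cosines on triangle EYS: ES² = 6² + 6² − 2·6·6·cos(90°) = 72, so ES = 6·√2.
Step 2: By the inverse law of cosines on triangle SEY: cos(∠SEY) = ((6·√2)² + 6² − 6²) / (2·6·√2·6) = 72/101.82 = 0.7071, so ∠SEY = 45°.

Therefore, the measure of angle ∠SEY = 45°.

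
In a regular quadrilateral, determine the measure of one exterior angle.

Each exterior angle of a regular n-gon is 360 / n.
For n = 4: 360 / 4 = 90 degrees.

90 degrees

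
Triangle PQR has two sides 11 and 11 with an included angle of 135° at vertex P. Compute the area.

When two sides and the included angle are known, the area formula is (1/2)ab sin(C).
The height from one side to the opposite vertex is 11 sin(135°) = 11*sqrt(2)/2.
Area = (1/2) * 11 * 11*sqrt(2)/2 = 121*sqrt(2)/4.

121*sqrt(2)/4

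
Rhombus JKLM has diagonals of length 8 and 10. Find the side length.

The diagonals of a rhombus bisect each other at right angles.
Half-diagonals: 8/2 = 4 and 10/2 = 5
side = sqrt(4^2 + 5^2)
side = sqrt(16 + 25)
side = sqrt(41)

sqrt(41)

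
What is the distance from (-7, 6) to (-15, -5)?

d = sqrt((-15 - -7)^2 + (-5 - 6)^2)
d = sqrt(-8^2 + -11^2)
d = sqrt(64 + 121)
d = sqrt(185)

sqrt(185)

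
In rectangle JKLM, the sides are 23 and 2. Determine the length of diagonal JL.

d = sqrt(23^2 + 2^2) = sqrt(533)

sqrt(533)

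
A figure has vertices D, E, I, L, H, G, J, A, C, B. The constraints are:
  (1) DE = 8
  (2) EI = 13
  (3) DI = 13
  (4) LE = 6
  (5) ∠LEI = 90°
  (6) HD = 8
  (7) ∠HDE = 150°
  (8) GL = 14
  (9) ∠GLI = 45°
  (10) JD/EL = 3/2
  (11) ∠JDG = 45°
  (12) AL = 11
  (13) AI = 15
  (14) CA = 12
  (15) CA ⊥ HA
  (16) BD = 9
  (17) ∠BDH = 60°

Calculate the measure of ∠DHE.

Step 1: By the law of cosines on triangle HDE: HE² = 8² + 8² − 2·8·8·cos(150°) = 238.85, so HE ≈ 15.45.
Step 2: By the inverse law of cosines on triangle DHE: cos(∠DHE) = (8² + 15.45² − 8²) / (2·8·15.45) = 238.85/247.28 = 0.9659, so ∠DHE = 15°.

Therefore, the measure of angle ∠DHE = 15°.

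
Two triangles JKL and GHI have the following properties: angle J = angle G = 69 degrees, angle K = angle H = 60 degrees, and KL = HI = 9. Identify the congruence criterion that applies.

The given information provides:
angle J = angle G = 69 degrees, angle K = angle H = 60 degrees, and KL = HI = 9
This matches the AAS congruence theorem.
Two pairs of corresponding angles and a non-included side are equal (Angle-Angle-Side).

AAS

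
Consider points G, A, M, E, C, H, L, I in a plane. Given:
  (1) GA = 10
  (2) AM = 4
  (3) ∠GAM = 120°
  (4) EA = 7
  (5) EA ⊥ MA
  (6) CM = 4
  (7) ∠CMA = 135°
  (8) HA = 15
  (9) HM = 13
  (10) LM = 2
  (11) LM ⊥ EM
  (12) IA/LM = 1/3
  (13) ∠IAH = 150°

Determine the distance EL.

Step 1: By the law of cosines on triangle EAM: EM² = 7² + 4² − 2·7·4·cos(90°) = 65, so EM = √65.
Step 2: By the law of cosines on triangle EML: EL² = √65² + 2² − 2·√65·2·cos(90°) = 69, so EL = √69.

Therefore, the length of EL = √69.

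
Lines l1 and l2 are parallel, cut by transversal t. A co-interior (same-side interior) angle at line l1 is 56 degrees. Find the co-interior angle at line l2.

Co-interior angles (same-side interior) formed by parallel lines and a transversal are supplementary (sum to 180 degrees).
The given angle is 56 degrees.
The co-interior angle = 180 - 56 = 124 degrees.

124 degrees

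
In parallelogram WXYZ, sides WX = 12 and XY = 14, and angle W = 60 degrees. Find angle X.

In a parallelogram, consecutive angles are supplementary (sum to 180°).
angle X = 180 - angle W
angle X = 180 - 60
angle X = 120 degrees

120 degrees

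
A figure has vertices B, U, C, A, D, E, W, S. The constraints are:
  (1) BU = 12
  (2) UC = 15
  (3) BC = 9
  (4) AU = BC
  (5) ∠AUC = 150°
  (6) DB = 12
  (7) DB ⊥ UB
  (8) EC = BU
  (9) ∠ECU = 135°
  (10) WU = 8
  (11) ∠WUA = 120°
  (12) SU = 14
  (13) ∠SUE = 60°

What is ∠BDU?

Step 1: By the law of cosines on triangle DBU: DU² = 12² + 12² − 2·12·12·cos(90°) = 288, so DU = 12·√2.
Step 2: By the inverse law of cosines on triangle BDU: cos(∠BDU) = (12² + (12·√2)² − 12²) / (2·12·12·√2) = 288/407.29 = 0.7071, so ∠BDU = 45°.

Therefore, the measure of angle ∠BDU = 45°.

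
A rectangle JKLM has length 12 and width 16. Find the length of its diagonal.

d = sqrt(12^2 + 16^2) = sqrt(400) = 20

20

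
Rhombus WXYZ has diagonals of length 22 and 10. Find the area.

The diagonals of a rhombus divide it into four right triangles.
Each triangle has legs 22/ 2 = 11 and 10/2 = 5, so each has area (1/2)*11*5 = 55/2.
Four such triangles give total area = (d1 * d2) / 2 = 110.

110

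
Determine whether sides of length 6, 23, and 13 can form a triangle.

No.
The triangle inequality is violated: 6 + 13 = 19 ≤ 23.
These lengths cannot form a triangle.

No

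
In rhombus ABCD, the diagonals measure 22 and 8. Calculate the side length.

Half-diagonals are 11 and 4. side = sqrt(11^2 + 4^2) = sqrt(137)

sqrt(137)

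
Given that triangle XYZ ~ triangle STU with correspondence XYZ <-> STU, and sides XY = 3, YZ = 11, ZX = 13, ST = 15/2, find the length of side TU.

Since the triangles are similar, the ratio of corresponding sides is constant.
Scale factor k = ST / XY = 15/2 / 3 = 5/2
TU = k * YZ = 5/2 * 11 = 55/2

55/2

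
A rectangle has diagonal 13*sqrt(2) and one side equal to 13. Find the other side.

Using the Pythagorean theorem: d^2 = a^2 + b^2
b^2 = d^2 - a^2
b^2 = 338 - 169
b^2 = 169
b = sqrt(169) = 13

13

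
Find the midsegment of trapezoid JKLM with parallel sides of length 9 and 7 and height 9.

midsegment = (9 + 7) / 2 = 16 / 2 = 8

8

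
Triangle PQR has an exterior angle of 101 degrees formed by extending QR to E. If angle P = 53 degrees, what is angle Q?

angle Q = 101 - 53 = 48 degrees (exterior angle theorem).

48 degrees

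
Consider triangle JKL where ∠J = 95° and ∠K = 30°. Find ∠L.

The interior angles sum to 180°: angle L = 180 - 95 - 30 = 55°.
The triangle is obtuse (angles 95°, 30°, 55°).

55 degrees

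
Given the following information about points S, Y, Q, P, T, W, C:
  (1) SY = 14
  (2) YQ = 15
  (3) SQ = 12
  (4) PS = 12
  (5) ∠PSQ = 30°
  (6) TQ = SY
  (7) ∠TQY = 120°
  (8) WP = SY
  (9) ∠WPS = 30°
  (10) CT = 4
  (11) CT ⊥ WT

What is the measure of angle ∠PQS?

Step 1: By the law of cosines on triangle QSP: QP² = 12² + 12² − 2·12·12·cos(30°) = 38.58, so QP ≈ 6.21.
Step 2: By the inverse law of cosines on triangle PQS: cos(∠PQS) = (6.21² + 12² − 12²) / (2·6.21·12) = 38.58/149.08 = 0.2588, so ∠PQS = 75°.

Therefore, the measure of angle ∠PQS = 75°.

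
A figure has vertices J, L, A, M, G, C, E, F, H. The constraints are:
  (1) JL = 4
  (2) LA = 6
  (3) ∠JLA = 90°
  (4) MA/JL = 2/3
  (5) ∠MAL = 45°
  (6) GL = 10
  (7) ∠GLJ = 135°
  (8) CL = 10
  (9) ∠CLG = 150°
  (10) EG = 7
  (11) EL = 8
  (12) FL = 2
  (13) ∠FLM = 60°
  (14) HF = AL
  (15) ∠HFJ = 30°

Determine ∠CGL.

Step 1: By the law of cosines on triangle GLC: GC² = 10² + 10² − 2·10·10·cos(150°) = 373.21, so GC ≈ 19.32.
Step 2: By the inverse law of cosines on triangle CGL: cos(∠CGL) = (19.32² + 10² − 10²) / (2·19.32·10) = 373.21/386.37 = 0.9659, so ∠CGL = 15°.

Therefore, the measure of angle ∠CGL = 15°.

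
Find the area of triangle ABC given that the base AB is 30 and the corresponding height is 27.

Area = (1/2)(30)(27) = 405

405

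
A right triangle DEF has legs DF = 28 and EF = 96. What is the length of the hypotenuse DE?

In a right triangle, the square of the hypotenuse equals the sum of the squares of the two legs.
The legs are 28 and 96, so the hypotenuse = sqrt(784 + 9216) = sqrt(10000) = 100.

100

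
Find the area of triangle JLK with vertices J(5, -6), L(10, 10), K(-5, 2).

Using the Shoelace formula for a triangle:
Area = (1/2)|x0(y1 - y2) + x1(y2 - y0) + x2(y0 - y1)|
Area = (1/2)|5(10 - 2) + 10(2 - -6) + -5(-6 - 10)|
Area = (1/2)|40 + 80 + 80|
Area = (1/2)|200|
Area = (1/2)(200)
Area = 100

100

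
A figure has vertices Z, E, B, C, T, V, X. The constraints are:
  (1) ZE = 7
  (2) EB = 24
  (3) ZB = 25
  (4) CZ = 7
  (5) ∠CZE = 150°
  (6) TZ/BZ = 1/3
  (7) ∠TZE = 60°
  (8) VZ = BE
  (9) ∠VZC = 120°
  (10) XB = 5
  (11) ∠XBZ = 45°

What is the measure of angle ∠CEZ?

Step 1: By the law of cosines on triangle EZC: EC² = 7² + 7² − 2·7·7·cos(150°) = 182.87, so EC ≈ 13.52.
Step 2: By the inverse law of cosines on triangle CEZ: cos(∠CEZ) = (13.52² + 7² − 7²) / (2·13.52·7) = 182.87/189.32 = 0.9659, so ∠CEZ = 15°.

Therefore, the measure of angle ∠CEZ = 15°.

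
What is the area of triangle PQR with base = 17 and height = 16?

A triangle's area is half the area of a rectangle with the same base and height.
Area = (1/2) * 17 * 16 = 136.

136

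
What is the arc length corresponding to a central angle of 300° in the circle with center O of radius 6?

Arc length = 2π(6)(5/6) = 10*pi

10*pi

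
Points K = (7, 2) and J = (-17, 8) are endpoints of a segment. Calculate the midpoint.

M = ((x₁ + x₂)/2, (y₁ + y₂)/2)
= ((7 + -17)/2, (2 + 8)/2)
= (-10/2, 10/2) = (-5, 5)

(-5, 5)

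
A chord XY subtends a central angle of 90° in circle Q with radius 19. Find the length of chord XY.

Chord length = 2r sin(θ/2)
= 2 × 19 × sin(90°/2)
= 2 × 19 × sin(45°)
= 19*sqrt(2)

19*sqrt(2)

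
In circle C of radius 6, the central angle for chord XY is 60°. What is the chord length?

Chord length = 2r sin(θ/2)
= 2 × 6 × sin(60°/2)
= 2 × 6 × sin(30°)
= 6

6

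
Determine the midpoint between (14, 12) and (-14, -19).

The midpoint is the point halfway along the segment.
Move half the horizontal distance: 14 + (-14 - 14)/2 = 14 + -28/2 = 0
Move half the vertical distance: 12 + (-19 - 12)/2 = 12 + -31/2 = -7/2
Midpoint = (0, -7/2)

(0, -7/2)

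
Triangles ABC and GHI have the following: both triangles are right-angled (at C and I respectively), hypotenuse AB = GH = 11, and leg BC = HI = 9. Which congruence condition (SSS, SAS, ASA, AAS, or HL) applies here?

The given information matches HL: The hypotenuse and one leg of two right triangles are equal (Hypotenuse-Leg).

HL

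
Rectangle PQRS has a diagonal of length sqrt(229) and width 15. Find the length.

b = sqrt(d^2 - a^2) = sqrt(229 - 225) = sqrt(4) = 2

2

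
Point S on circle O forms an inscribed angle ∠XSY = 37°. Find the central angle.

Central angle = 2 × 37° = 74° (inscribed angle theorem).

74°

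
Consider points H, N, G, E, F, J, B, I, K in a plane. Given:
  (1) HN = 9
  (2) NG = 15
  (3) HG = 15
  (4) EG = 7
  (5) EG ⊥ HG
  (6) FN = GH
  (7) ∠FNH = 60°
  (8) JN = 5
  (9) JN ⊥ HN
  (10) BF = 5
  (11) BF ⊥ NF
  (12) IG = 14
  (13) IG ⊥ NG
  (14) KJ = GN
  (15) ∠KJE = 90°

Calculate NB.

From the given relations: FN = GH = 15.
Step 1: By the law of cosines on triangle NFB: NB² = 15² + 5² − 2·15·5·cos(90°) = 250, so NB = 5·√10.

Therefore, the length of NB = 5·√10.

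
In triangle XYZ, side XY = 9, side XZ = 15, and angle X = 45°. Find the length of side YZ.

When two sides and the included angle are known, the law of cosines gives the third side.
c^2 = a^2 + b^2 - 2ab cos(C) generalizes the Pythagorean theorem to non-right triangles.
Here: YZ^2 = 81 + 225 - 270*(sqrt(2)/2) = 306 - 135*sqrt(2)
YZ = 3*sqrt(34 - 15*sqrt(2))

3*sqrt(34 - 15*sqrt(2))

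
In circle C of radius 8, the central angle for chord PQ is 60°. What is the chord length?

Chord length = 2r sin(θ/2)
= 2 × 8 × sin(60°/2)
= 2 × 8 × sin(30°)
= 8

8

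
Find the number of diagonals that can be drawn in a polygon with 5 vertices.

Each of the 5 vertices connects to 2 non-adjacent vertices via diagonals.
Total connections = 5 × 2 = 10, but each diagonal is counted twice.
Number of diagonals = 10 / 2 = 5.

5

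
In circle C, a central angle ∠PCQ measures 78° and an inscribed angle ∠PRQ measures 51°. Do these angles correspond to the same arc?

By the inscribed angle theorem, the inscribed angle for a central angle of 78° should be 78° / 2 = 39°.
The given inscribed angle is 51°, which does not equal 39°.
Therefore, no, they do not correspond to the same arc.

No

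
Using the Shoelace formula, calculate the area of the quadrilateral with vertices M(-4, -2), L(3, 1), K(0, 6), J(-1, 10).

Using the Shoelace formula for a quadrilateral (vertices in order):
Area = (1/2)|sum of (x_i * y_(i+1) - x_(i+1) * y_i)|
Terms: (-4*1 - 3*-2) = 2, (3*6 - 0*1) = 18, (0*10 - -1*6) = 6, (-1*-2 - -4*10) = 42
Sum = 68
Area = (1/2)(68) = 34

34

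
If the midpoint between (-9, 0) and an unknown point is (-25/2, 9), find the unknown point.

Using the midpoint formula: M = ((x1 + x2)/2, (y1 + y2)/2)
We know M = (-25/2, 9) and B = (-9, 0)
For x: -25/2 = (-9 + x2)/2, so x2 = 2*-25/2 - -9 = -16
For y: 9 = (0 + y2)/2, so y2 = 2*9 - 0 = 18
C = (-16, 18)

(-16, 18)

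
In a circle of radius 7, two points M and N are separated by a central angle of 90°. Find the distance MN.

Chord length = 2r sin(θ/2)
= 2 × 7 × sin(90°/2)
= 2 × 7 × sin(45°)
= 7*sqrt(2)

7*sqrt(2)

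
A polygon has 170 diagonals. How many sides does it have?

Using d = n(n - 3)/2, we solve 170 = n(n - 3)/2.
So n(n - 3) = 340.
Testing n = 20: 20 * 17 = 340 = 340. Correct.
The polygon has 20 sides.

20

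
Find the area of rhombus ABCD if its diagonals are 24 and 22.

Area = (24 * 22) / 2 = 528 / 2 = 264

264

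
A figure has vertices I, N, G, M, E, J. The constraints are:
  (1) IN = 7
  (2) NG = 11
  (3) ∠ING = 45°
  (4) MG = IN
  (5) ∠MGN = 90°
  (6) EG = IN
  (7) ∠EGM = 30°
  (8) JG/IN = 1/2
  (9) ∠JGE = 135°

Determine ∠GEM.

From the given relations: EG = IN = 7; MG = IN = 7.
Step 1: By the law of cosines on triangle EGM: EM² = 7² + 7² − 2·7·7·cos(30°) = 13.13, so EM ≈ 3.62.
Step 2: By the inverse law of cosines on triangle GEM: cos(∠GEM) = (7² + 3.62² − 7²) / (2·7·3.62) = 13.13/50.73 = 0.2588, so ∠GEM = 75°.

Therefore, the measure of angle ∠GEM = 75°.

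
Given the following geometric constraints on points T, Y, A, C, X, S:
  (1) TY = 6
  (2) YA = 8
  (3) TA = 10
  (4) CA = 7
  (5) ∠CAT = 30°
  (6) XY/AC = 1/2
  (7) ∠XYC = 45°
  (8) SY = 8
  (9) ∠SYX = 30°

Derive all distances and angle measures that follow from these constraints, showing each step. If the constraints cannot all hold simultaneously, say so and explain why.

The constraints are consistent.

From the given relations:
  XY = 1/2·AC = 1/2·7 ≈ 3.5

Step 1: From TA = 10, AC = 7, and ∠TAC = 30°, by the law of cosines:
  TC² = TA² + AC² - 2·TA·AC·cos(30°) = 100 + 49 - 121.2 = 27.76
  TC ≈ 5.27

Step 2: From XY = 3.5, YS = 8, and ∠XYS = 30°, by the law of cosines:
  XS² = XY² + YS² - 2·XY·YS·cos(30°) = 12.25 + 64 - 48.5 = 27.75
  XS ≈ 5.27

Step 3: From TA = 10, TY = 6, AY = 8, by the inverse law of cosines:
  cos(∠ATY) = (TA² + TY² - AY²) / (2·TA·TY)
  ∠ATY = 53.13°

Step 4: From YA = 8, YT = 6, AT = 10, by the inverse law of cosines:
  cos(∠AYT) = (YA² + YT² - AT²) / (2·YA·YT)
  ∠AYT = 90°

Step 5: From AT = 10, AY = 8, TY = 6, by the inverse law of cosines:
  cos(∠TAY) = (AT² + AY² - TY²) / (2·AT·AY)
  ∠TAY = 36.87°

Step 6: From TA = 10, TC = 5.27, AC = 7, by the inverse law of cosines:
  cos(∠ATC) = (TA² + TC² - AC²) / (2·TA·TC)
  ∠ATC = 41.63°

Step 7: From CA = 7, CT = 5.27, AT = 10, by the inverse law of cosines:
  cos(∠ACT) = (CA² + CT² - AT²) / (2·CA·CT)
  ∠ACT = 108.37°

Step 8: From XS = 5.27, XY = 3.5, SY = 8, by the inverse law of cosines:
  cos(∠SXY) = (XS² + XY² - SY²) / (2·XS·XY)
  ∠SXY = 130.6°

Step 9: From SX = 5.27, SY = 8, XY = 3.5, by the inverse law of cosines:
  cos(∠XSY) = (SX² + SY² - XY²) / (2·SX·SY)
  ∠XSY = 19.4°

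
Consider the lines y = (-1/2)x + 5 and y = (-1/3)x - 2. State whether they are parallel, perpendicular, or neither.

Slope of line 1: m1 = -1/2
Slope of line 2: m2 = -1/3
m1 != m2 (-1/2 != -1/3), so not parallel.
m1 * m2 = (-1/2) * (-1/3) = 1/6 != -1, so not perpendicular.
The lines are neither parallel nor perpendicular.

Neither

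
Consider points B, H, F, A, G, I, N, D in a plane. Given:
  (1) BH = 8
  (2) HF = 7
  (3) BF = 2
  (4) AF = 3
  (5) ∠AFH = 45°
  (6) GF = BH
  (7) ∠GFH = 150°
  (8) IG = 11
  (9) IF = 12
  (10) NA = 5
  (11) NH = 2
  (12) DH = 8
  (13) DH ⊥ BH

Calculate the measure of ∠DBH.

Step 1: By the law of cosines on triangle BHD: BD² = 8² + 8² − 2·8·8·cos(90°) = 128, so BD = 8·√2.
Step 2: By the inverse law of cosines on triangle DBH: cos(∠DBH) = ((8·√2)² + 8² − 8²) / (2·8·√2·8) = 128/181.02 = 0.7071, so ∠DBH = 45°.

Therefore, the measure of angle ∠DBH = 45°.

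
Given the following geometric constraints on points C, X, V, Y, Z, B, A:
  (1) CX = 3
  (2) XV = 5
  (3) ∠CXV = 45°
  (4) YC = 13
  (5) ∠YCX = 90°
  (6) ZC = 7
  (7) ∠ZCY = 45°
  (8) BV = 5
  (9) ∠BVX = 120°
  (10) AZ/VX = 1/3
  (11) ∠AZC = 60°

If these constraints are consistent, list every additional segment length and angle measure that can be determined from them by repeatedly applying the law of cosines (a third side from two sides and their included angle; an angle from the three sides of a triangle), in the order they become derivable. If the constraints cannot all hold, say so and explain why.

The constraints are consistent. Derivable facts, in order:
After 1 step:
- CA ≈ 6.33
- CV ≈ 3.58
- XB = 5·√3
- XY = √178
- YZ ≈ 9.45
After 2 steps:
- ∠ACZ = 13.17°
- ∠BXV = 30°
- ∠CAZ = 106.83°
- ∠CVX = 36.39°
- ∠CXY = 77.01°
- ∠CYX = 12.99°
- ∠CYZ = 31.59°
- ∠CZY = 103.41°
- ∠VBX = 30°
- ∠VCX = 98.61°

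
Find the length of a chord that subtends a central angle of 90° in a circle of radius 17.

Drop a perpendicular from the center to the chord, bisecting both the chord and the central angle.
Each half-chord = r sin(θ/2) = 17 sin(45°).
The full chord = 2 × 17 × sin(45°) = 17*sqrt(2).

17*sqrt(2)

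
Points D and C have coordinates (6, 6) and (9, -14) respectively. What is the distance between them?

d = sqrt((9 - 6)^2 + (-14 - 6)^2)
d = sqrt(3^2 + -20^2)
d = sqrt(9 + 400)
d = sqrt(409)

sqrt(409)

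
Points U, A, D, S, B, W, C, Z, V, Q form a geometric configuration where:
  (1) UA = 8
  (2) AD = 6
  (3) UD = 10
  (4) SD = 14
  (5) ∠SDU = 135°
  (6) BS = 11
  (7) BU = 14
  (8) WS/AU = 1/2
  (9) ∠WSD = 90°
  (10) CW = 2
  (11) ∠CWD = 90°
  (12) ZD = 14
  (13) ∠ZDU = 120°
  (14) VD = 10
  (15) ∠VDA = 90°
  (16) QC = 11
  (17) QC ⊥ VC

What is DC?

From the given relations: WS = 1/2·AU = 1/2·8 = 4.
Step 1: By the law of cosines on triangle DSW: DW² = 14² + 4² − 2·14·4·cos(90°) = 212, so DW = 2·√53.
Step 2: By the law of cosines on triangle DWC: DC² = (2·√53)² + 2² − 2·2·√53·2·cos(90°) = 216, so DC = 6·√6.

Therefore, the length of DC = 6·√6.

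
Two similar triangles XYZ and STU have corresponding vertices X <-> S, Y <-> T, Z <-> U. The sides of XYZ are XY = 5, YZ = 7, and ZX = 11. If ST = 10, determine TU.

Since the triangles are similar, the ratio of corresponding sides is constant.
Scale factor k = ST / XY = 10 / 5 = 2
TU = k * YZ = 2 * 7 = 14

14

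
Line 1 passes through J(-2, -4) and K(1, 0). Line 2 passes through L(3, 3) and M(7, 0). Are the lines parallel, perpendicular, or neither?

Slope of line 1: m1 = (0 - -4)/(1 - -2) = 4/3 = 4/3
Slope of line 2: m2 = (0 - 3)/(7 - 3) = -3/4 = -3/4
m1 * m2 = -1, so perpendicular.

Perpendicular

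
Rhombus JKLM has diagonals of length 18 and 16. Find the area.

Area = (18 * 16) / 2 = 288 / 2 = 144

144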